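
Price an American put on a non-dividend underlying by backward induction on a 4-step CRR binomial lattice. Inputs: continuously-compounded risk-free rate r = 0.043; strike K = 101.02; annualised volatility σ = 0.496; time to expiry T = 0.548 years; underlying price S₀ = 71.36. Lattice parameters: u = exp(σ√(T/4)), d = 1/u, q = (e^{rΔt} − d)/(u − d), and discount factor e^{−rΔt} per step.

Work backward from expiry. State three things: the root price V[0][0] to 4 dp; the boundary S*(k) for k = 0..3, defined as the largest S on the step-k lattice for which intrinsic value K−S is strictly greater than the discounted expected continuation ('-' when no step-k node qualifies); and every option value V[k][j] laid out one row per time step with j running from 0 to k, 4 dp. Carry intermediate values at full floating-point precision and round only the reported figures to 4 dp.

price = 31.0238
boundary = - 59.3915 71.3600 59.3915
tree:
31.0238
41.6285 19.4663
51.5897 29.6600 8.2267
59.8802 41.6285 15.6206 0.0000
66.7802 51.5897 29.6600 0.0000 0.0000

Δt=0.13700  u=1.20152  d=0.83228  q=0.47023  discount=0.99413
step 4 (expiry): payoffs max(K−S,0) = 66.7802 51.5897 29.6600 0.0000 0.0000
step 3: (k=3,j=0): S=41.1398, (K−S)⁺=59.8802, hold=59.2868 ⇒ V=59.8802 exercise | (k=3,j=1): S=59.3915, (K−S)⁺=41.6285, hold=41.0352 ⇒ V=41.6285 exercise | (k=3,j=2): S=85.7404, (K−S)⁺=15.2796, hold=15.6206 ⇒ V=15.6206 continue | (k=3,j=3): S=123.7791, (K−S)⁺=0.0000, hold=0.0000 ⇒ V=0.0000 continue  boundary S*=59.3915
step 2: (k=2,j=0): S=49.4303, (K−S)⁺=51.5897, hold=50.9963 ⇒ V=51.5897 exercise | (k=2,j=1): S=71.3600, (K−S)⁺=29.6600, hold=29.2261 ⇒ V=29.6600 exercise | (k=2,j=2): S=103.0188, (K−S)⁺=0.0000, hold=8.2267 ⇒ V=8.2267 continue  boundary S*=71.3600
step 1: (k=1,j=0): S=59.3915, (K−S)⁺=41.6285, hold=41.0352 ⇒ V=41.6285 exercise | (k=1,j=1): S=85.7404, (K−S)⁺=15.2796, hold=19.4663 ⇒ V=19.4663 continue  boundary S*=59.3915
step 0: (k=0,j=0): S=71.3600, (K−S)⁺=29.6600, hold=31.0238 ⇒ V=31.0238 continue  boundary S*=-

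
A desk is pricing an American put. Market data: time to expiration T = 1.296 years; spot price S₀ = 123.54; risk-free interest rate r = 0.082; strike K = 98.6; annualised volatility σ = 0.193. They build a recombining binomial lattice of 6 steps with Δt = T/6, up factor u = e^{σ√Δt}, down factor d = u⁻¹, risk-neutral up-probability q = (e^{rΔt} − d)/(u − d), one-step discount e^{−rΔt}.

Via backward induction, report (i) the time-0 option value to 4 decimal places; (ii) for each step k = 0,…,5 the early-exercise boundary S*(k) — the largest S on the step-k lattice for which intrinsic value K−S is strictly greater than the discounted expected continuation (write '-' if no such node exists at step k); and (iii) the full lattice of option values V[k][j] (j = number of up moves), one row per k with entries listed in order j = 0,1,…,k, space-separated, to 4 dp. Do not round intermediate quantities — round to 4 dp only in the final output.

params: Δt=0.21600 u=1.09384 d=0.91421 q=0.57707 e^(-rΔt)=0.98244
t_6 payoffs: 26.4768 12.3050 0.0000 0.0000 0.0000 0.0000 0.0000
t_5: node(5,0) S=78.8915 payoff=19.7085 vs cont=17.9775 → 19.7085 [stop]  node(5,1) S=94.3933 payoff=4.2067 vs cont=5.1128 → 5.1128 [wait]  node(5,2) S=112.9411 payoff=0.0000 vs cont=0.0000 → 0.0000 [wait]  node(5,3) S=135.1335 payoff=0.0000 vs cont=0.0000 → 0.0000 [wait]  node(5,4) S=161.6866 payoff=0.0000 vs cont=0.0000 → 0.0000 [wait]  node(5,5) S=193.4572 payoff=0.0000 vs cont=0.0000 → 0.0000 [wait]  ⇒ S*(5)=78.8915
t_4: node(4,0) S=86.2950 payoff=12.3050 vs cont=11.0877 → 12.3050 [stop]  node(4,1) S=103.2516 payoff=0.0000 vs cont=2.1244 → 2.1244 [wait]  node(4,2) S=123.5400 payoff=0.0000 vs cont=0.0000 → 0.0000 [wait]  node(4,3) S=147.8150 payoff=0.0000 vs cont=0.0000 → 0.0000 [wait]  node(4,4) S=176.8599 payoff=0.0000 vs cont=0.0000 → 0.0000 [wait]  ⇒ S*(4)=86.2950
t_3: node(3,0) S=94.3933 payoff=4.2067 vs cont=6.3172 → 6.3172 [wait]  node(3,1) S=112.9411 payoff=0.0000 vs cont=0.8827 → 0.8827 [wait]  node(3,2) S=135.1335 payoff=0.0000 vs cont=0.0000 → 0.0000 [wait]  node(3,3) S=161.6866 payoff=0.0000 vs cont=0.0000 → 0.0000 [wait]  ⇒ S*(3)=-
t_2: node(2,0) S=103.2516 payoff=0.0000 vs cont=3.1253 → 3.1253 [wait]  node(2,1) S=123.5400 payoff=0.0000 vs cont=0.3668 → 0.3668 [wait]  node(2,2) S=147.8150 payoff=0.0000 vs cont=0.0000 → 0.0000 [wait]  ⇒ S*(2)=-
t_1: node(1,0) S=112.9411 payoff=0.0000 vs cont=1.5065 → 1.5065 [wait]  node(1,1) S=135.1335 payoff=0.0000 vs cont=0.1524 → 0.1524 [wait]  ⇒ S*(1)=-
t_0: node(0,0) S=123.5400 payoff=0.0000 vs cont=0.7124 → 0.7124 [wait]  ⇒ S*(0)=-

price = 0.7124
boundary = - - - - 86.2950 78.8915
tree:
0.7124
1.5065 0.1524
3.1253 0.3668 0.0000
6.3172 0.8827 0.0000 0.0000
12.3050 2.1244 0.0000 0.0000 0.0000
19.7085 5.1128 0.0000 0.0000 0.0000 0.0000
26.4768 12.3050 0.0000 0.0000 0.0000 0.0000 0.0000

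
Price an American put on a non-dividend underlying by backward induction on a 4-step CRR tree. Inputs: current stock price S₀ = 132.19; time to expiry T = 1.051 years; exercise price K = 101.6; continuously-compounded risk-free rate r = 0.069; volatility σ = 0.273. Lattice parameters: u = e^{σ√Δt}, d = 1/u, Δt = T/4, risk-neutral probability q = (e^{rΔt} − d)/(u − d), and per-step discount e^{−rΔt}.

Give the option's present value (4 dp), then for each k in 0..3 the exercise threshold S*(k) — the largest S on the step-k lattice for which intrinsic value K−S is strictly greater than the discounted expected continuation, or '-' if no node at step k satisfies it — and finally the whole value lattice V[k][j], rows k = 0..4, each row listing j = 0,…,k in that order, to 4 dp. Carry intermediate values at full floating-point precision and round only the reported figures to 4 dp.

Δt=0.26275, u=1.15020, d=0.86941, q=0.53023, disc=e^(-rΔt)=0.98203
k=4 terminal: V=max(K-S,0) → 26.0730 1.6805 0.0000 0.0000 0.0000
k=3: j=0 S=86.8713 intr=14.7287 cont=12.9033 V=14.7287[EX]; j=1 S=114.9277 intr=0.0000 cont=0.7752 V=0.7752[hold]; j=2 S=152.0452 intr=0.0000 cont=0.0000 V=0.0000[hold]; j=3 S=201.1504 intr=0.0000 cont=0.0000 V=0.0000[hold]  S*(3)=86.8713
k=2: j=0 S=99.9195 intr=1.6805 cont=7.1985 V=7.1985[hold]; j=1 S=132.1900 intr=0.0000 cont=0.3576 V=0.3576[hold]; j=2 S=174.8827 intr=0.0000 cont=0.0000 V=0.0000[hold]  S*(2)=-
k=1: j=0 S=114.9277 intr=0.0000 cont=3.5071 V=3.5071[hold]; j=1 S=152.0452 intr=0.0000 cont=0.1650 V=0.1650[hold]  S*(1)=-
k=0: j=0 S=132.1900 intr=0.0000 cont=1.7039 V=1.7039[hold]  S*(0)=-

price = 1.7039
boundary = - - - 86.8713
tree:
1.7039
3.5071 0.1650
7.1985 0.3576 0.0000
14.7287 0.7752 0.0000 0.0000
26.0730 1.6805 0.0000 0.0000 0.0000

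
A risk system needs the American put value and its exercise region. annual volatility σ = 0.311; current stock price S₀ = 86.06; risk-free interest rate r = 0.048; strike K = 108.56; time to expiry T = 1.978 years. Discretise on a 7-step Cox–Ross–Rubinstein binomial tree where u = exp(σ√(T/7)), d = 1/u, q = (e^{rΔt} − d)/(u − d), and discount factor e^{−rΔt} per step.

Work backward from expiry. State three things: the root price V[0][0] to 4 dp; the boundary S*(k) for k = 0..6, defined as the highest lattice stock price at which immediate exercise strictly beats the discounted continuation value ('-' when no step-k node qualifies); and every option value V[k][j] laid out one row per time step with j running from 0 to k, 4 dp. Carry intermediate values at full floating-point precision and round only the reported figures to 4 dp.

Δt=0.28257  u=1.17977  d=0.84762  q=0.49988  discount=0.98653
step 7 (expiry): payoffs max(K−S,0) = 81.5068 70.9057 56.1506 35.6136 7.0290 0.0000 0.0000 0.0000
step 6: (k=6,j=0): S=31.9166, (K−S)⁺=76.6434, hold=75.1809 ⇒ V=76.6434 exercise | (k=6,j=1): S=44.4234, (K−S)⁺=64.1366, hold=62.6741 ⇒ V=64.1366 exercise | (k=6,j=2): S=61.8310, (K−S)⁺=46.7290, hold=45.2665 ⇒ V=46.7290 exercise | (k=6,j=3): S=86.0600, (K−S)⁺=22.5000, hold=21.0375 ⇒ V=22.5000 exercise | (k=6,j=4): S=119.7833, (K−S)⁺=0.0000, hold=3.4680 ⇒ V=3.4680 continue | (k=6,j=5): S=166.7213, (K−S)⁺=0.0000, hold=0.0000 ⇒ V=0.0000 continue | (k=6,j=6): S=232.0523, (K−S)⁺=0.0000, hold=0.0000 ⇒ V=0.0000 continue  boundary S*=86.0600
step 5: (k=5,j=0): S=37.6543, (K−S)⁺=70.9057, hold=69.4432 ⇒ V=70.9057 exercise | (k=5,j=1): S=52.4094, (K−S)⁺=56.1506, hold=54.6881 ⇒ V=56.1506 exercise | (k=5,j=2): S=72.9464, (K−S)⁺=35.6136, hold=34.1511 ⇒ V=35.6136 exercise | (k=5,j=3): S=101.5310, (K−S)⁺=7.0290, hold=12.8114 ⇒ V=12.8114 continue | (k=5,j=4): S=141.3167, (K−S)⁺=0.0000, hold=1.7111 ⇒ V=1.7111 continue | (k=5,j=5): S=196.6928, (K−S)⁺=0.0000, hold=0.0000 ⇒ V=0.0000 continue  boundary S*=72.9464
step 4: (k=4,j=0): S=44.4234, (K−S)⁺=64.1366, hold=62.6741 ⇒ V=64.1366 exercise | (k=4,j=1): S=61.8310, (K−S)⁺=46.7290, hold=45.2665 ⇒ V=46.7290 exercise | (k=4,j=2): S=86.0600, (K−S)⁺=22.5000, hold=23.8890 ⇒ V=23.8890 continue | (k=4,j=3): S=119.7833, (K−S)⁺=0.0000, hold=7.1647 ⇒ V=7.1647 continue | (k=4,j=4): S=166.7213, (K−S)⁺=0.0000, hold=0.8442 ⇒ V=0.8442 continue  boundary S*=61.8310
step 3: (k=3,j=0): S=52.4094, (K−S)⁺=56.1506, hold=54.6881 ⇒ V=56.1506 exercise | (k=3,j=1): S=72.9464, (K−S)⁺=35.6136, hold=34.8361 ⇒ V=35.6136 exercise | (k=3,j=2): S=101.5310, (K−S)⁺=7.0290, hold=15.3197 ⇒ V=15.3197 continue | (k=3,j=3): S=141.3167, (K−S)⁺=0.0000, hold=3.9513 ⇒ V=3.9513 continue  boundary S*=72.9464
step 2: (k=2,j=0): S=61.8310, (K−S)⁺=46.7290, hold=45.2665 ⇒ V=46.7290 exercise | (k=2,j=1): S=86.0600, (K−S)⁺=22.5000, hold=25.1260 ⇒ V=25.1260 continue | (k=2,j=2): S=119.7833, (K−S)⁺=0.0000, hold=9.5071 ⇒ V=9.5071 continue  boundary S*=61.8310
step 1: (k=1,j=0): S=72.9464, (K−S)⁺=35.6136, hold=35.4461 ⇒ V=35.6136 exercise | (k=1,j=1): S=101.5310, (K−S)⁺=7.0290, hold=17.0851 ⇒ V=17.0851 continue  boundary S*=72.9464
step 0: (k=0,j=0): S=86.0600, (K−S)⁺=22.5000, hold=25.9966 ⇒ V=25.9966 continue  boundary S*=-

price = 25.9966
boundary = - 72.9464 61.8310 72.9464 61.8310 72.9464 86.0600
tree:
25.9966
35.6136 17.0851
46.7290 25.1260 9.5071
56.1506 35.6136 15.3197 3.9513
64.1366 46.7290 23.8890 7.1647 0.8442
70.9057 56.1506 35.6136 12.8114 1.7111 0.0000
76.6434 64.1366 46.7290 22.5000 3.4680 0.0000 0.0000
81.5068 70.9057 56.1506 35.6136 7.0290 0.0000 0.0000 0.0000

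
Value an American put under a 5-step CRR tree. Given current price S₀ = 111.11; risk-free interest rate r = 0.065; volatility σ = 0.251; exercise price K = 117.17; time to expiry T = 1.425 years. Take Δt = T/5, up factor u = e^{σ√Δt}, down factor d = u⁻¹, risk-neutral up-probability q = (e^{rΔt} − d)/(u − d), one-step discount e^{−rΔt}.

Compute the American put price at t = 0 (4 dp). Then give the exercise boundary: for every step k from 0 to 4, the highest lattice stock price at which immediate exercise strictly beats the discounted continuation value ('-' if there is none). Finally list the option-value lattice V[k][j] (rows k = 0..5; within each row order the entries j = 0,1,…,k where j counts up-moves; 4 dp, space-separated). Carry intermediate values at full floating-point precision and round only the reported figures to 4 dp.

price = 12.6058
boundary = - - 84.9894 97.1760 84.9894
tree:
12.6058
20.5941 6.1333
32.1806 11.2867 1.8880
42.8390 19.9940 4.1461 0.0000
52.1606 32.1806 9.1048 0.0000 0.0000
60.3133 42.8390 19.9940 0.0000 0.0000 0.0000

params: Δt=0.28500 u=1.14339 d=0.87459 q=0.53611 e^(-rΔt)=0.98165
t_5 payoffs: 60.3133 42.8390 19.9940 0.0000 0.0000 0.0000
t_4: node(4,0) S=65.0094 payoff=52.1606 vs cont=50.0100 → 52.1606 [stop]  node(4,1) S=84.9894 payoff=32.1806 vs cont=30.0301 → 32.1806 [stop]  node(4,2) S=111.1100 payoff=6.0600 vs cont=9.1048 → 9.1048 [wait]  node(4,3) S=145.2586 payoff=0.0000 vs cont=0.0000 → 0.0000 [wait]  node(4,4) S=189.9024 payoff=0.0000 vs cont=0.0000 → 0.0000 [wait]  ⇒ S*(4)=84.9894
t_3: node(3,0) S=74.3310 payoff=42.8390 vs cont=40.6884 → 42.8390 [stop]  node(3,1) S=97.1760 payoff=19.9940 vs cont=19.4458 → 19.9940 [stop]  node(3,2) S=127.0420 payoff=0.0000 vs cont=4.1461 → 4.1461 [wait]  node(3,3) S=166.0872 payoff=0.0000 vs cont=0.0000 → 0.0000 [wait]  ⇒ S*(3)=97.1760
t_2: node(2,0) S=84.9894 payoff=32.1806 vs cont=30.0301 → 32.1806 [stop]  node(2,1) S=111.1100 payoff=6.0600 vs cont=11.2867 → 11.2867 [wait]  node(2,2) S=145.2586 payoff=0.0000 vs cont=1.8880 → 1.8880 [wait]  ⇒ S*(2)=84.9894
t_1: node(1,0) S=97.1760 payoff=19.9940 vs cont=20.5941 → 20.5941 [wait]  node(1,1) S=127.0420 payoff=0.0000 vs cont=6.1333 → 6.1333 [wait]  ⇒ S*(1)=-
t_0: node(0,0) S=111.1100 payoff=6.0600 vs cont=12.6058 → 12.6058 [wait]  ⇒ S*(0)=-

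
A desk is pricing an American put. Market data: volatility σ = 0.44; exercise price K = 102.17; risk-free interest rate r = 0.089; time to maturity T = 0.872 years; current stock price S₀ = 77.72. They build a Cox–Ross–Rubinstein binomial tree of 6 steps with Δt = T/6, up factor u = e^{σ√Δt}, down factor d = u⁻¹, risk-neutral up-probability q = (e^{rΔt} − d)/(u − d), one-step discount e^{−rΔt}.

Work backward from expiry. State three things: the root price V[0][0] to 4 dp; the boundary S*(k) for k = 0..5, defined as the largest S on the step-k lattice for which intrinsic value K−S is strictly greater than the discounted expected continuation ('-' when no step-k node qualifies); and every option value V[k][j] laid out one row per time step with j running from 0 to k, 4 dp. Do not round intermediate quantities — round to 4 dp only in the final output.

Δt=0.14533  u=1.18263  d=0.84557  q=0.49679  discount=0.98715
step 6 (expiry): payoffs max(K−S,0) = 73.7619 62.4381 46.6005 24.4500 0.0000 0.0000 0.0000
step 5: (k=5,j=0): S=33.5963, (K−S)⁺=68.5737, hold=67.2607 ⇒ V=68.5737 exercise | (k=5,j=1): S=46.9881, (K−S)⁺=55.1819, hold=53.8689 ⇒ V=55.1819 exercise | (k=5,j=2): S=65.7180, (K−S)⁺=36.4520, hold=35.1390 ⇒ V=36.4520 exercise | (k=5,j=3): S=91.9139, (K−S)⁺=10.2561, hold=12.1454 ⇒ V=12.1454 continue | (k=5,j=4): S=128.5517, (K−S)⁺=0.0000, hold=0.0000 ⇒ V=0.0000 continue | (k=5,j=5): S=179.7937, (K−S)⁺=0.0000, hold=0.0000 ⇒ V=0.0000 continue  boundary S*=65.7180
step 4: (k=4,j=0): S=39.7319, (K−S)⁺=62.4381, hold=61.1251 ⇒ V=62.4381 exercise | (k=4,j=1): S=55.5695, (K−S)⁺=46.6005, hold=45.2875 ⇒ V=46.6005 exercise | (k=4,j=2): S=77.7200, (K−S)⁺=24.4500, hold=24.0635 ⇒ V=24.4500 exercise | (k=4,j=3): S=108.7000, (K−S)⁺=0.0000, hold=6.0332 ⇒ V=6.0332 continue | (k=4,j=4): S=152.0289, (K−S)⁺=0.0000, hold=0.0000 ⇒ V=0.0000 continue  boundary S*=77.7200
step 3: (k=3,j=0): S=46.9881, (K−S)⁺=55.1819, hold=53.8689 ⇒ V=55.1819 exercise | (k=3,j=1): S=65.7180, (K−S)⁺=36.4520, hold=35.1390 ⇒ V=36.4520 exercise | (k=3,j=2): S=91.9139, (K−S)⁺=10.2561, hold=15.1041 ⇒ V=15.1041 continue | (k=3,j=3): S=128.5517, (K−S)⁺=0.0000, hold=2.9969 ⇒ V=2.9969 continue  boundary S*=65.7180
step 2: (k=2,j=0): S=55.5695, (K−S)⁺=46.6005, hold=45.2875 ⇒ V=46.6005 exercise | (k=2,j=1): S=77.7200, (K−S)⁺=24.4500, hold=25.5144 ⇒ V=25.5144 continue | (k=2,j=2): S=108.7000, (K−S)⁺=0.0000, hold=8.9726 ⇒ V=8.9726 continue  boundary S*=55.5695
step 1: (k=1,j=0): S=65.7180, (K−S)⁺=36.4520, hold=35.6610 ⇒ V=36.4520 exercise | (k=1,j=1): S=91.9139, (K−S)⁺=10.2561, hold=17.0744 ⇒ V=17.0744 continue  boundary S*=65.7180
step 0: (k=0,j=0): S=77.7200, (K−S)⁺=24.4500, hold=26.4807 ⇒ V=26.4807 continue  boundary S*=-

price = 26.4807
boundary = - 65.7180 55.5695 65.7180 77.7200 65.7180
tree:
26.4807
36.4520 17.0744
46.6005 25.5144 8.9726
55.1819 36.4520 15.1041 2.9969
62.4381 46.6005 24.4500 6.0332 0.0000
68.5737 55.1819 36.4520 12.1454 0.0000 0.0000
73.7619 62.4381 46.6005 24.4500 0.0000 0.0000 0.0000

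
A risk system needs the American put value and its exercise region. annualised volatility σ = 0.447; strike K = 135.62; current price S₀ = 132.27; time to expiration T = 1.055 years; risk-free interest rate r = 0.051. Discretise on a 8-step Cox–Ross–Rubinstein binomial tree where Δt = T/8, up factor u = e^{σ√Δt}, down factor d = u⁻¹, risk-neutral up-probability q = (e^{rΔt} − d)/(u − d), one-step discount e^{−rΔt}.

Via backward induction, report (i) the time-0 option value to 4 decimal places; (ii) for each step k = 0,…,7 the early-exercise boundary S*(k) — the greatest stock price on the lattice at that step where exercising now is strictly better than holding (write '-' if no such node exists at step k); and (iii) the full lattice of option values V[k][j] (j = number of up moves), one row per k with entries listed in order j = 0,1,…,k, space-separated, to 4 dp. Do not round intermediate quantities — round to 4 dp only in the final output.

price = 22.6428
boundary = - - - 81.2773 69.0990 81.2773 95.6019 112.4512
tree:
22.6428
31.3364 13.5504
42.0177 20.2149 6.5269
54.3427 29.2668 10.7006 2.1007
66.5210 40.8225 17.1696 3.8487 0.2381
76.8745 54.3427 26.7612 7.0283 0.4611 0.0000
85.6767 66.5210 40.0181 12.7874 0.8930 0.0000 0.0000
93.1600 76.8745 54.3427 23.1688 1.7296 0.0000 0.0000 0.0000
99.5221 85.6767 66.5210 40.0181 3.3500 0.0000 0.0000 0.0000 0.0000

Δt=0.13187, u=1.17624, d=0.85016, q=0.48020, disc=e^(-rΔt)=0.99330
k=8 terminal: V=max(K-S,0) → 99.5221 85.6767 66.5210 40.0181 3.3500 0.0000 0.0000 0.0000 0.0000
k=7: j=0 S=42.4600 intr=93.1600 cont=92.2510 V=93.1600[EX]; j=1 S=58.7455 intr=76.8745 cont=75.9655 V=76.8745[EX]; j=2 S=81.2773 intr=54.3427 cont=53.4336 V=54.3427[EX]; j=3 S=112.4512 intr=23.1688 cont=22.2598 V=23.1688[EX]; j=4 S=155.5818 intr=0.0000 cont=1.7296 V=1.7296[hold]; j=5 S=215.2551 intr=0.0000 cont=0.0000 V=0.0000[hold]; j=6 S=297.8162 intr=0.0000 cont=0.0000 V=0.0000[hold]; j=7 S=412.0435 intr=0.0000 cont=0.0000 V=0.0000[hold]  S*(7)=112.4512
k=6: j=0 S=49.9433 intr=85.6767 cont=84.7677 V=85.6767[EX]; j=1 S=69.0990 intr=66.5210 cont=65.6119 V=66.5210[EX]; j=2 S=95.6019 intr=40.0181 cont=39.1090 V=40.0181[EX]; j=3 S=132.2700 intr=3.3500 cont=12.7874 V=12.7874[hold]; j=4 S=183.0021 intr=0.0000 cont=0.8930 V=0.8930[hold]; j=5 S=253.1926 intr=0.0000 cont=0.0000 V=0.0000[hold]; j=6 S=350.3045 intr=0.0000 cont=0.0000 V=0.0000[hold]  S*(6)=95.6019
k=5: j=0 S=58.7455 intr=76.8745 cont=75.9655 V=76.8745[EX]; j=1 S=81.2773 intr=54.3427 cont=53.4336 V=54.3427[EX]; j=2 S=112.4512 intr=23.1688 cont=26.7612 V=26.7612[hold]; j=3 S=155.5818 intr=0.0000 cont=7.0283 V=7.0283[hold]; j=4 S=215.2551 intr=0.0000 cont=0.4611 V=0.4611[hold]; j=5 S=297.8162 intr=0.0000 cont=0.0000 V=0.0000[hold]  S*(5)=81.2773
k=4: j=0 S=69.0990 intr=66.5210 cont=65.6119 V=66.5210[EX]; j=1 S=95.6019 intr=40.0181 cont=40.8225 V=40.8225[hold]; j=2 S=132.2700 intr=3.3500 cont=17.1696 V=17.1696[hold]; j=3 S=183.0021 intr=0.0000 cont=3.8487 V=3.8487[hold]; j=4 S=253.1926 intr=0.0000 cont=0.2381 V=0.2381[hold]  S*(4)=69.0990
k=3: j=0 S=81.2773 intr=54.3427 cont=53.8174 V=54.3427[EX]; j=1 S=112.4512 intr=23.1688 cont=29.2668 V=29.2668[hold]; j=2 S=155.5818 intr=0.0000 cont=10.7006 V=10.7006[hold]; j=3 S=215.2551 intr=0.0000 cont=2.1007 V=2.1007[hold]  S*(3)=81.2773
k=2: j=0 S=95.6019 intr=40.0181 cont=42.0177 V=42.0177[hold]; j=1 S=132.2700 intr=3.3500 cont=20.2149 V=20.2149[hold]; j=2 S=183.0021 intr=0.0000 cont=6.5269 V=6.5269[hold]  S*(2)=-
k=1: j=0 S=112.4512 intr=23.1688 cont=31.3364 V=31.3364[hold]; j=1 S=155.5818 intr=0.0000 cont=13.5504 V=13.5504[hold]  S*(1)=-
k=0: j=0 S=132.2700 intr=3.3500 cont=22.6428 V=22.6428[hold]  S*(0)=-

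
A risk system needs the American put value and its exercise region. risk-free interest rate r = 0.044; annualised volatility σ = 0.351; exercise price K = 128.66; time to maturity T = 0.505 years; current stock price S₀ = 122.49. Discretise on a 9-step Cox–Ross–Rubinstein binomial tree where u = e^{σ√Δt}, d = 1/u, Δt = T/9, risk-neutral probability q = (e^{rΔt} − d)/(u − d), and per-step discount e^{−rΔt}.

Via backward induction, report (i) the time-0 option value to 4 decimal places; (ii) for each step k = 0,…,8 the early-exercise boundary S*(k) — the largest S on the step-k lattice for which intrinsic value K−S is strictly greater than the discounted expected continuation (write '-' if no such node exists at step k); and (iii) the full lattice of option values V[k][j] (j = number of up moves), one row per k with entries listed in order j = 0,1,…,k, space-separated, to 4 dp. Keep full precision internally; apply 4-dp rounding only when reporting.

price = 14.4799
boundary = - - - 95.4495 87.8344 95.4495 103.7248 95.4495 103.7248
tree:
14.4799
19.7059 9.2010
26.0125 13.3467 5.0020
33.2105 18.7720 7.8579 2.1026
40.8256 25.4778 11.9993 3.6565 0.5219
47.8332 33.2105 17.6871 6.2352 1.0342 0.0000
54.2817 40.8256 24.9352 10.3535 2.0493 0.0000 0.0000
60.2157 47.8332 33.2105 16.5497 4.0605 0.0000 0.0000 0.0000
65.6763 54.2817 40.8256 24.9352 8.0458 0.0000 0.0000 0.0000 0.0000
70.7012 60.2157 47.8332 33.2105 15.9424 0.0000 0.0000 0.0000 0.0000 0.0000

Δt=0.05611, u=1.08670, d=0.92022, q=0.49407, disc=e^(-rΔt)=0.99753
k=9 terminal: V=max(K-S,0) → 70.7012 60.2157 47.8332 33.2105 15.9424 0.0000 0.0000 0.0000 0.0000 0.0000
k=8: j=0 S=62.9837 intr=65.6763 cont=65.3590 V=65.6763[EX]; j=1 S=74.3783 intr=54.2817 cont=53.9644 V=54.2817[EX]; j=2 S=87.8344 intr=40.8256 cont=40.5084 V=40.8256[EX]; j=3 S=103.7248 intr=24.9352 cont=24.6180 V=24.9352[EX]; j=4 S=122.4900 intr=6.1700 cont=8.0458 V=8.0458[hold]; j=5 S=144.6501 intr=0.0000 cont=0.0000 V=0.0000[hold]; j=6 S=170.8192 intr=0.0000 cont=0.0000 V=0.0000[hold]; j=7 S=201.7227 intr=0.0000 cont=0.0000 V=0.0000[hold]; j=8 S=238.2171 intr=0.0000 cont=0.0000 V=0.0000[hold]  S*(8)=103.7248
k=7: j=0 S=68.4443 intr=60.2157 cont=59.8984 V=60.2157[EX]; j=1 S=80.8268 intr=47.8332 cont=47.5159 V=47.8332[EX]; j=2 S=95.4495 intr=33.2105 cont=32.8933 V=33.2105[EX]; j=3 S=112.7176 intr=15.9424 cont=16.5497 V=16.5497[hold]; j=4 S=133.1097 intr=0.0000 cont=4.0605 V=4.0605[hold]; j=5 S=157.1910 intr=0.0000 cont=0.0000 V=0.0000[hold]; j=6 S=185.6290 intr=0.0000 cont=0.0000 V=0.0000[hold]; j=7 S=219.2118 intr=0.0000 cont=0.0000 V=0.0000[hold]  S*(7)=95.4495
k=6: j=0 S=74.3783 intr=54.2817 cont=53.9644 V=54.2817[EX]; j=1 S=87.8344 intr=40.8256 cont=40.5084 V=40.8256[EX]; j=2 S=103.7248 intr=24.9352 cont=24.9172 V=24.9352[EX]; j=3 S=122.4900 intr=6.1700 cont=10.3535 V=10.3535[hold]; j=4 S=144.6501 intr=0.0000 cont=2.0493 V=2.0493[hold]; j=5 S=170.8192 intr=0.0000 cont=0.0000 V=0.0000[hold]; j=6 S=201.7227 intr=0.0000 cont=0.0000 V=0.0000[hold]  S*(6)=103.7248
k=5: j=0 S=80.8268 intr=47.8332 cont=47.5159 V=47.8332[EX]; j=1 S=95.4495 intr=33.2105 cont=32.8933 V=33.2105[EX]; j=2 S=112.7176 intr=15.9424 cont=17.6871 V=17.6871[hold]; j=3 S=133.1097 intr=0.0000 cont=6.2352 V=6.2352[hold]; j=4 S=157.1910 intr=0.0000 cont=1.0342 V=1.0342[hold]; j=5 S=185.6290 intr=0.0000 cont=0.0000 V=0.0000[hold]  S*(5)=95.4495
k=4: j=0 S=87.8344 intr=40.8256 cont=40.5084 V=40.8256[EX]; j=1 S=103.7248 intr=24.9352 cont=25.4778 V=25.4778[hold]; j=2 S=122.4900 intr=6.1700 cont=11.9993 V=11.9993[hold]; j=3 S=144.6501 intr=0.0000 cont=3.6565 V=3.6565[hold]; j=4 S=170.8192 intr=0.0000 cont=0.5219 V=0.5219[hold]  S*(4)=87.8344
k=3: j=0 S=95.4495 intr=33.2105 cont=33.1607 V=33.2105[EX]; j=1 S=112.7176 intr=15.9424 cont=18.7720 V=18.7720[hold]; j=2 S=133.1097 intr=0.0000 cont=7.8579 V=7.8579[hold]; j=3 S=157.1910 intr=0.0000 cont=2.1026 V=2.1026[hold]  S*(3)=95.4495
k=2: j=0 S=103.7248 intr=24.9352 cont=26.0125 V=26.0125[hold]; j=1 S=122.4900 intr=6.1700 cont=13.3467 V=13.3467[hold]; j=2 S=144.6501 intr=0.0000 cont=5.0020 V=5.0020[hold]  S*(2)=-
k=1: j=0 S=112.7176 intr=15.9424 cont=19.7059 V=19.7059[hold]; j=1 S=133.1097 intr=0.0000 cont=9.2010 V=9.2010[hold]  S*(1)=-
k=0: j=0 S=122.4900 intr=6.1700 cont=14.4799 V=14.4799[hold]  S*(0)=-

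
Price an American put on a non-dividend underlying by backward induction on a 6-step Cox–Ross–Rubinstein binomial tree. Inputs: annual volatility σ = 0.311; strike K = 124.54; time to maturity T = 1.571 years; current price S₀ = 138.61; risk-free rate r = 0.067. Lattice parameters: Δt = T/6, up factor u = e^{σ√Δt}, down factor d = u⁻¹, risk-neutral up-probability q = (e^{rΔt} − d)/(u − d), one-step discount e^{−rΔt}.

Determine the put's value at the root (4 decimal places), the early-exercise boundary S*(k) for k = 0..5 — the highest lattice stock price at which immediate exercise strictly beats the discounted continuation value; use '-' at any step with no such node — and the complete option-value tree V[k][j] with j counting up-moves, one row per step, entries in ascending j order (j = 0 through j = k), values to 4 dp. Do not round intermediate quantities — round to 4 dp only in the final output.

price = 9.9719
boundary = - - - 85.9918 73.3406 85.9918
tree:
9.9719
16.2228 4.4430
25.5273 8.0406 1.2165
38.5482 14.1738 2.5561 0.0000
51.1994 24.0641 5.3711 0.0000 0.0000
61.9894 38.5482 11.2860 0.0000 0.0000 0.0000
71.1919 51.1994 23.7147 0.0000 0.0000 0.0000 0.0000

Δt=0.26183, u=1.17250, d=0.85288, q=0.51567, disc=e^(-rΔt)=0.98261
k=6 terminal: V=max(K-S,0) → 71.1919 51.1994 23.7147 0.0000 0.0000 0.0000 0.0000
k=5: j=0 S=62.5506 intr=61.9894 cont=59.8236 V=61.9894[EX]; j=1 S=85.9918 intr=38.5482 cont=36.3825 V=38.5482[EX]; j=2 S=118.2176 intr=6.3224 cont=11.2860 V=11.2860[hold]; j=3 S=162.5201 intr=0.0000 cont=0.0000 V=0.0000[hold]; j=4 S=223.4253 intr=0.0000 cont=0.0000 V=0.0000[hold]; j=5 S=307.1549 intr=0.0000 cont=0.0000 V=0.0000[hold]  S*(5)=85.9918
k=4: j=0 S=73.3406 intr=51.1994 cont=49.0337 V=51.1994[EX]; j=1 S=100.8253 intr=23.7147 cont=24.0641 V=24.0641[hold]; j=2 S=138.6100 intr=0.0000 cont=5.3711 V=5.3711[hold]; j=3 S=190.5547 intr=0.0000 cont=0.0000 V=0.0000[hold]; j=4 S=261.9660 intr=0.0000 cont=0.0000 V=0.0000[hold]  S*(4)=73.3406
k=3: j=0 S=85.9918 intr=38.5482 cont=36.5595 V=38.5482[EX]; j=1 S=118.2176 intr=6.3224 cont=14.1738 V=14.1738[hold]; j=2 S=162.5201 intr=0.0000 cont=2.5561 V=2.5561[hold]; j=3 S=223.4253 intr=0.0000 cont=0.0000 V=0.0000[hold]  S*(3)=85.9918
k=2: j=0 S=100.8253 intr=23.7147 cont=25.5273 V=25.5273[hold]; j=1 S=138.6100 intr=0.0000 cont=8.0406 V=8.0406[hold]; j=2 S=190.5547 intr=0.0000 cont=1.2165 V=1.2165[hold]  S*(2)=-
k=1: j=0 S=118.2176 intr=6.3224 cont=16.2228 V=16.2228[hold]; j=1 S=162.5201 intr=0.0000 cont=4.4430 V=4.4430[hold]  S*(1)=-
k=0: j=0 S=138.6100 intr=0.0000 cont=9.9719 V=9.9719[hold]  S*(0)=-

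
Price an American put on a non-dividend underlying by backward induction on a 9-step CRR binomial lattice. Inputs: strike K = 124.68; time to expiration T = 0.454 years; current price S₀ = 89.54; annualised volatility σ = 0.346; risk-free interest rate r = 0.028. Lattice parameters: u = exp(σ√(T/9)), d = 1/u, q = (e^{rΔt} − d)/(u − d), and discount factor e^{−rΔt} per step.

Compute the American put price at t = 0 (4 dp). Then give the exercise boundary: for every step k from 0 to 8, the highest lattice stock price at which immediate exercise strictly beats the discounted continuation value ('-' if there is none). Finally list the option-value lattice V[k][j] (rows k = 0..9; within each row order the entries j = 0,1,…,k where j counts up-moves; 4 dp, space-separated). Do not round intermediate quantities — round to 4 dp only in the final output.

Δt=0.05044  u=1.08081  d=0.92523  q=0.48967  discount=0.99859
step 9 (expiry): payoffs max(K−S,0) = 80.1890 72.7078 63.9687 53.7600 41.8348 27.9042 11.6313 0.0000 0.0000 0.0000
step 8: (k=8,j=0): S=48.0863, (K−S)⁺=76.5937, hold=76.4177 ⇒ V=76.5937 exercise | (k=8,j=1): S=56.1720, (K−S)⁺=68.5080, hold=68.3320 ⇒ V=68.5080 exercise | (k=8,j=2): S=65.6174, (K−S)⁺=59.0626, hold=58.8866 ⇒ V=59.0626 exercise | (k=8,j=3): S=76.6511, (K−S)⁺=48.0289, hold=47.8530 ⇒ V=48.0289 exercise | (k=8,j=4): S=89.5400, (K−S)⁺=35.1400, hold=34.9640 ⇒ V=35.1400 exercise | (k=8,j=5): S=104.5962, (K−S)⁺=20.0838, hold=19.9078 ⇒ V=20.0838 exercise | (k=8,j=6): S=122.1842, (K−S)⁺=2.4958, hold=5.9275 ⇒ V=5.9275 continue | (k=8,j=7): S=142.7296, (K−S)⁺=0.0000, hold=0.0000 ⇒ V=0.0000 continue | (k=8,j=8): S=166.7297, (K−S)⁺=0.0000, hold=0.0000 ⇒ V=0.0000 continue  boundary S*=104.5962
step 7: (k=7,j=0): S=51.9722, (K−S)⁺=72.7078, hold=72.5319 ⇒ V=72.7078 exercise | (k=7,j=1): S=60.7113, (K−S)⁺=63.9687, hold=63.7927 ⇒ V=63.9687 exercise | (k=7,j=2): S=70.9200, (K−S)⁺=53.7600, hold=53.5840 ⇒ V=53.7600 exercise | (k=7,j=3): S=82.8452, (K−S)⁺=41.8348, hold=41.6588 ⇒ V=41.8348 exercise | (k=7,j=4): S=96.7758, (K−S)⁺=27.9042, hold=27.7283 ⇒ V=27.9042 exercise | (k=7,j=5): S=113.0487, (K−S)⁺=11.6313, hold=13.1333 ⇒ V=13.1333 continue | (k=7,j=6): S=132.0579, (K−S)⁺=0.0000, hold=3.0207 ⇒ V=3.0207 continue | (k=7,j=7): S=154.2636, (K−S)⁺=0.0000, hold=0.0000 ⇒ V=0.0000 continue  boundary S*=96.7758
step 6: (k=6,j=0): S=56.1720, (K−S)⁺=68.5080, hold=68.3320 ⇒ V=68.5080 exercise | (k=6,j=1): S=65.6174, (K−S)⁺=59.0626, hold=58.8866 ⇒ V=59.0626 exercise | (k=6,j=2): S=76.6511, (K−S)⁺=48.0289, hold=47.8530 ⇒ V=48.0289 exercise | (k=6,j=3): S=89.5400, (K−S)⁺=35.1400, hold=34.9640 ⇒ V=35.1400 exercise | (k=6,j=4): S=104.5962, (K−S)⁺=20.0838, hold=20.6422 ⇒ V=20.6422 continue | (k=6,j=5): S=122.1842, (K−S)⁺=2.4958, hold=8.1700 ⇒ V=8.1700 continue | (k=6,j=6): S=142.7296, (K−S)⁺=0.0000, hold=1.5394 ⇒ V=1.5394 continue  boundary S*=89.5400
step 5: (k=5,j=0): S=60.7113, (K−S)⁺=63.9687, hold=63.7927 ⇒ V=63.9687 exercise | (k=5,j=1): S=70.9200, (K−S)⁺=53.7600, hold=53.5840 ⇒ V=53.7600 exercise | (k=5,j=2): S=82.8452, (K−S)⁺=41.8348, hold=41.6588 ⇒ V=41.8348 exercise | (k=5,j=3): S=96.7758, (K−S)⁺=27.9042, hold=28.0013 ⇒ V=28.0013 continue | (k=5,j=4): S=113.0487, (K−S)⁺=11.6313, hold=14.5145 ⇒ V=14.5145 continue | (k=5,j=5): S=132.0579, (K−S)⁺=0.0000, hold=4.9162 ⇒ V=4.9162 continue  boundary S*=82.8452
step 4: (k=4,j=0): S=65.6174, (K−S)⁺=59.0626, hold=58.8866 ⇒ V=59.0626 exercise | (k=4,j=1): S=76.6511, (K−S)⁺=48.0289, hold=47.8530 ⇒ V=48.0289 exercise | (k=4,j=2): S=89.5400, (K−S)⁺=35.1400, hold=35.0115 ⇒ V=35.1400 exercise | (k=4,j=3): S=104.5962, (K−S)⁺=20.0838, hold=21.3671 ⇒ V=21.3671 continue | (k=4,j=4): S=122.1842, (K−S)⁺=2.4958, hold=9.8007 ⇒ V=9.8007 continue  boundary S*=89.5400
step 3: (k=3,j=0): S=70.9200, (K−S)⁺=53.7600, hold=53.5840 ⇒ V=53.7600 exercise | (k=3,j=1): S=82.8452, (K−S)⁺=41.8348, hold=41.6588 ⇒ V=41.8348 exercise | (k=3,j=2): S=96.7758, (K−S)⁺=27.9042, hold=28.3558 ⇒ V=28.3558 continue | (k=3,j=3): S=113.0487, (K−S)⁺=11.6313, hold=15.6812 ⇒ V=15.6812 continue  boundary S*=82.8452
step 2: (k=2,j=0): S=76.6511, (K−S)⁺=48.0289, hold=47.8530 ⇒ V=48.0289 exercise | (k=2,j=1): S=89.5400, (K−S)⁺=35.1400, hold=35.1848 ⇒ V=35.1848 continue | (k=2,j=2): S=104.5962, (K−S)⁺=20.0838, hold=22.1182 ⇒ V=22.1182 continue  boundary S*=76.6511
step 1: (k=1,j=0): S=82.8452, (K−S)⁺=41.8348, hold=41.6807 ⇒ V=41.8348 exercise | (k=1,j=1): S=96.7758, (K−S)⁺=27.9042, hold=28.7459 ⇒ V=28.7459 continue  boundary S*=82.8452
step 0: (k=0,j=0): S=89.5400, (K−S)⁺=35.1400, hold=35.3756 ⇒ V=35.3756 continue  boundary S*=-

price = 35.3756
boundary = - 82.8452 76.6511 82.8452 89.5400 82.8452 89.5400 96.7758 104.5962
tree:
35.3756
41.8348 28.7459
48.0289 35.1848 22.1182
53.7600 41.8348 28.3558 15.6812
59.0626 48.0289 35.1400 21.3671 9.8007
63.9687 53.7600 41.8348 28.0013 14.5145 4.9162
68.5080 59.0626 48.0289 35.1400 20.6422 8.1700 1.5394
72.7078 63.9687 53.7600 41.8348 27.9042 13.1333 3.0207 0.0000
76.5937 68.5080 59.0626 48.0289 35.1400 20.0838 5.9275 0.0000 0.0000
80.1890 72.7078 63.9687 53.7600 41.8348 27.9042 11.6313 0.0000 0.0000 0.0000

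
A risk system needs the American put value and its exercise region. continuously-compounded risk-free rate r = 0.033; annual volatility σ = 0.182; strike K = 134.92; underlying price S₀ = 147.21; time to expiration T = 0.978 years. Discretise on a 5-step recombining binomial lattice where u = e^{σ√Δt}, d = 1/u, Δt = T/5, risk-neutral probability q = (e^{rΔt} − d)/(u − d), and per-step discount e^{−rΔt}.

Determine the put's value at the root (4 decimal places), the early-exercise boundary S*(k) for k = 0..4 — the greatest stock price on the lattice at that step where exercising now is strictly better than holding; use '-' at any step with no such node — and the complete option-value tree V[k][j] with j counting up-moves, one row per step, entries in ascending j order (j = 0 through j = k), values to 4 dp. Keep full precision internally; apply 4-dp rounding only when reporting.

price = 3.7051
boundary = - - - 115.6285 125.3206
tree:
3.7051
6.6422 1.0408
11.5643 2.1827 0.0000
19.2915 4.5774 0.0000 0.0000
28.2340 9.5994 0.0000 0.0000 0.0000
36.4849 19.2915 0.0000 0.0000 0.0000 0.0000

Δt=0.19560  u=1.08382  d=0.92266  q=0.52007  discount=0.99357
step 5 (expiry): payoffs max(K−S,0) = 36.4849 19.2915 0.0000 0.0000 0.0000 0.0000
step 4: (k=4,j=0): S=106.6860, (K−S)⁺=28.2340, hold=27.3659 ⇒ V=28.2340 exercise | (k=4,j=1): S=125.3206, (K−S)⁺=9.5994, hold=9.1990 ⇒ V=9.5994 exercise | (k=4,j=2): S=147.2100, (K−S)⁺=0.0000, hold=0.0000 ⇒ V=0.0000 continue | (k=4,j=3): S=172.9228, (K−S)⁺=0.0000, hold=0.0000 ⇒ V=0.0000 continue | (k=4,j=4): S=203.1268, (K−S)⁺=0.0000, hold=0.0000 ⇒ V=0.0000 continue  boundary S*=125.3206
step 3: (k=3,j=0): S=115.6285, (K−S)⁺=19.2915, hold=18.4234 ⇒ V=19.2915 exercise | (k=3,j=1): S=135.8250, (K−S)⁺=0.0000, hold=4.5774 ⇒ V=4.5774 continue | (k=3,j=2): S=159.5493, (K−S)⁺=0.0000, hold=0.0000 ⇒ V=0.0000 continue | (k=3,j=3): S=187.4173, (K−S)⁺=0.0000, hold=0.0000 ⇒ V=0.0000 continue  boundary S*=115.6285
step 2: (k=2,j=0): S=125.3206, (K−S)⁺=9.5994, hold=11.5643 ⇒ V=11.5643 continue | (k=2,j=1): S=147.2100, (K−S)⁺=0.0000, hold=2.1827 ⇒ V=2.1827 continue | (k=2,j=2): S=172.9228, (K−S)⁺=0.0000, hold=0.0000 ⇒ V=0.0000 continue  boundary S*=-
step 1: (k=1,j=0): S=135.8250, (K−S)⁺=0.0000, hold=6.6422 ⇒ V=6.6422 continue | (k=1,j=1): S=159.5493, (K−S)⁺=0.0000, hold=1.0408 ⇒ V=1.0408 continue  boundary S*=-
step 0: (k=0,j=0): S=147.2100, (K−S)⁺=0.0000, hold=3.7051 ⇒ V=3.7051 continue  boundary S*=-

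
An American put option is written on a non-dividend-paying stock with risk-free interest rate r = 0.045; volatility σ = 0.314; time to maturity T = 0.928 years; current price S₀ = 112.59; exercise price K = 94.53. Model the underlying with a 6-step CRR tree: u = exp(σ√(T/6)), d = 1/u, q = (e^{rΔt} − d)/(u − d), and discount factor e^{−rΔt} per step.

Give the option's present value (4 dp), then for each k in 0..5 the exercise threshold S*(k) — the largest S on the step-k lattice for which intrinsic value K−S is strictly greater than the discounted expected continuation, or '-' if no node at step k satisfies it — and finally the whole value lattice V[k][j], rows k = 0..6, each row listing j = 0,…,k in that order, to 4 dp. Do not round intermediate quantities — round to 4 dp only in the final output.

price = 4.6592
boundary = - - - - 68.7033 77.7335
tree:
4.6592
7.5044 1.8494
11.7680 3.3011 0.4084
17.8333 5.8040 0.8182 0.0000
25.8267 10.0059 1.6392 0.0000 0.0000
33.8079 16.7965 3.2841 0.0000 0.0000 0.0000
40.8619 25.8267 6.5794 0.0000 0.0000 0.0000 0.0000

Δt=0.15467  u=1.13144  d=0.88383  q=0.49737  discount=0.99306
step 6 (expiry): payoffs max(K−S,0) = 40.8619 25.8267 6.5794 0.0000 0.0000 0.0000 0.0000
step 5: (k=5,j=0): S=60.7221, (K−S)⁺=33.8079, hold=33.1522 ⇒ V=33.8079 exercise | (k=5,j=1): S=77.7335, (K−S)⁺=16.7965, hold=16.1409 ⇒ V=16.7965 exercise | (k=5,j=2): S=99.5106, (K−S)⁺=0.0000, hold=3.2841 ⇒ V=3.2841 continue | (k=5,j=3): S=127.3885, (K−S)⁺=0.0000, hold=0.0000 ⇒ V=0.0000 continue | (k=5,j=4): S=163.0765, (K−S)⁺=0.0000, hold=0.0000 ⇒ V=0.0000 continue | (k=5,j=5): S=208.7626, (K−S)⁺=0.0000, hold=0.0000 ⇒ V=0.0000 continue  boundary S*=77.7335
step 4: (k=4,j=0): S=68.7033, (K−S)⁺=25.8267, hold=25.1711 ⇒ V=25.8267 exercise | (k=4,j=1): S=87.9506, (K−S)⁺=6.5794, hold=10.0059 ⇒ V=10.0059 continue | (k=4,j=2): S=112.5900, (K−S)⁺=0.0000, hold=1.6392 ⇒ V=1.6392 continue | (k=4,j=3): S=144.1322, (K−S)⁺=0.0000, hold=0.0000 ⇒ V=0.0000 continue | (k=4,j=4): S=184.5109, (K−S)⁺=0.0000, hold=0.0000 ⇒ V=0.0000 continue  boundary S*=68.7033
step 3: (k=3,j=0): S=77.7335, (K−S)⁺=16.7965, hold=17.8333 ⇒ V=17.8333 continue | (k=3,j=1): S=99.5106, (K−S)⁺=0.0000, hold=5.8040 ⇒ V=5.8040 continue | (k=3,j=2): S=127.3885, (K−S)⁺=0.0000, hold=0.8182 ⇒ V=0.8182 continue | (k=3,j=3): S=163.0765, (K−S)⁺=0.0000, hold=0.0000 ⇒ V=0.0000 continue  boundary S*=-
step 2: (k=2,j=0): S=87.9506, (K−S)⁺=6.5794, hold=11.7680 ⇒ V=11.7680 continue | (k=2,j=1): S=112.5900, (K−S)⁺=0.0000, hold=3.3011 ⇒ V=3.3011 continue | (k=2,j=2): S=144.1322, (K−S)⁺=0.0000, hold=0.4084 ⇒ V=0.4084 continue  boundary S*=-
step 1: (k=1,j=0): S=99.5106, (K−S)⁺=0.0000, hold=7.5044 ⇒ V=7.5044 continue | (k=1,j=1): S=127.3885, (K−S)⁺=0.0000, hold=1.8494 ⇒ V=1.8494 continue  boundary S*=-
step 0: (k=0,j=0): S=112.5900, (K−S)⁺=0.0000, hold=4.6592 ⇒ V=4.6592 continue  boundary S*=-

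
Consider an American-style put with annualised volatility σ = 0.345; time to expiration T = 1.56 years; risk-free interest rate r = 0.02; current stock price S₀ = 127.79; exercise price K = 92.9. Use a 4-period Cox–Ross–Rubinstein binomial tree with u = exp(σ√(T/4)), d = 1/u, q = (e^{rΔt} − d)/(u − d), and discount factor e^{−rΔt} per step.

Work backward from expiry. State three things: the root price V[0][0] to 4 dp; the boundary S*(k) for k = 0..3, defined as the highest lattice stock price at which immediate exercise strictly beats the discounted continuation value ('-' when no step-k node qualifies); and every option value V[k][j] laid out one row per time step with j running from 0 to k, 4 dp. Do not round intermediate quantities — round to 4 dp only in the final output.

price = 5.9377
boundary = - - - 66.9557
tree:
5.9377
9.8910 1.4781
16.1997 2.7812 0.0000
25.9443 5.2331 0.0000 0.0000
38.9219 9.8466 0.0000 0.0000 0.0000

Δt=0.39000  u=1.24042  d=0.80618  q=0.46438  discount=0.99223
step 4 (expiry): payoffs max(K−S,0) = 38.9219 9.8466 0.0000 0.0000 0.0000
step 3: (k=3,j=0): S=66.9557, (K−S)⁺=25.9443, hold=25.2225 ⇒ V=25.9443 exercise | (k=3,j=1): S=103.0213, (K−S)⁺=0.0000, hold=5.2331 ⇒ V=5.2331 continue | (k=3,j=2): S=158.5137, (K−S)⁺=0.0000, hold=0.0000 ⇒ V=0.0000 continue | (k=3,j=3): S=243.8969, (K−S)⁺=0.0000, hold=0.0000 ⇒ V=0.0000 continue  boundary S*=66.9557
step 2: (k=2,j=0): S=83.0534, (K−S)⁺=9.8466, hold=16.1997 ⇒ V=16.1997 continue | (k=2,j=1): S=127.7900, (K−S)⁺=0.0000, hold=2.7812 ⇒ V=2.7812 continue | (k=2,j=2): S=196.6240, (K−S)⁺=0.0000, hold=0.0000 ⇒ V=0.0000 continue  boundary S*=-
step 1: (k=1,j=0): S=103.0213, (K−S)⁺=0.0000, hold=9.8910 ⇒ V=9.8910 continue | (k=1,j=1): S=158.5137, (K−S)⁺=0.0000, hold=1.4781 ⇒ V=1.4781 continue  boundary S*=-
step 0: (k=0,j=0): S=127.7900, (K−S)⁺=0.0000, hold=5.9377 ⇒ V=5.9377 continue  boundary S*=-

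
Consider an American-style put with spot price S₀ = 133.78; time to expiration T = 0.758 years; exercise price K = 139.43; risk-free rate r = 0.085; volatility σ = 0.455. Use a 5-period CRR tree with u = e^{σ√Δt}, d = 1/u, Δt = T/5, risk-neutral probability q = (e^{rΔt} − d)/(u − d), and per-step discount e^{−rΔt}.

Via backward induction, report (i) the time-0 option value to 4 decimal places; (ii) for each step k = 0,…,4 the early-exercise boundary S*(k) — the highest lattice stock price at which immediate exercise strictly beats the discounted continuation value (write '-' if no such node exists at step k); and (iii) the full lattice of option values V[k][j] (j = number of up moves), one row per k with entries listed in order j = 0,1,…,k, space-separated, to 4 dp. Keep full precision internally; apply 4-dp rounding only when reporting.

price = 21.0952
boundary = - - 93.8671 78.6276 93.8671
tree:
21.0952
31.6497 10.7638
45.5629 18.1317 3.4471
60.8024 29.5055 6.8769 0.0000
73.5678 45.5629 13.7192 0.0000 0.0000
84.2607 60.8024 27.3695 0.0000 0.0000 0.0000

params: Δt=0.15160 u=1.19382 d=0.83765 q=0.49224 e^(-rΔt)=0.98720
t_5 payoffs: 84.2607 60.8024 27.3695 0.0000 0.0000 0.0000
t_4: node(4,0) S=65.8622 payoff=73.5678 vs cont=71.7827 → 73.5678 [stop]  node(4,1) S=93.8671 payoff=45.5629 vs cont=43.7777 → 45.5629 [stop]  node(4,2) S=133.7800 payoff=5.6500 vs cont=13.7192 → 13.7192 [wait]  node(4,3) S=190.6640 payoff=0.0000 vs cont=0.0000 → 0.0000 [wait]  node(4,4) S=271.7355 payoff=0.0000 vs cont=0.0000 → 0.0000 [wait]  ⇒ S*(4)=93.8671
t_3: node(3,0) S=78.6276 payoff=60.8024 vs cont=59.0173 → 60.8024 [stop]  node(3,1) S=112.0605 payoff=27.3695 vs cont=29.5055 → 29.5055 [wait]  node(3,2) S=159.7092 payoff=0.0000 vs cont=6.8769 → 6.8769 [wait]  node(3,3) S=227.6185 payoff=0.0000 vs cont=0.0000 → 0.0000 [wait]  ⇒ S*(3)=78.6276
t_2: node(2,0) S=93.8671 payoff=45.5629 vs cont=44.8156 → 45.5629 [stop]  node(2,1) S=133.7800 payoff=5.6500 vs cont=18.1317 → 18.1317 [wait]  node(2,2) S=190.6640 payoff=0.0000 vs cont=3.4471 → 3.4471 [wait]  ⇒ S*(2)=93.8671
t_1: node(1,0) S=112.0605 payoff=27.3695 vs cont=31.6497 → 31.6497 [wait]  node(1,1) S=159.7092 payoff=0.0000 vs cont=10.7638 → 10.7638 [wait]  ⇒ S*(1)=-
t_0: node(0,0) S=133.7800 payoff=5.6500 vs cont=21.0952 → 21.0952 [wait]  ⇒ S*(0)=-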